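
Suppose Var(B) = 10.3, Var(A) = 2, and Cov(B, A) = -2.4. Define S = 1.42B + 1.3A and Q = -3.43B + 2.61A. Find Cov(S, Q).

By bilinearity, Cov(S, Q) = ac·Var(B) + bd·Var(A) + (ad+bc)·Cov(B, A), with a=1.42, b=1.3, c=-3.43, d=2.61.
ac·Var(B) = 1.42·(-3.43)·10.3 = -50.16718
bd·Var(A) = 1.3·2.61·2 = 6.786
(ad+bc)·Cov(B, A) = (-0.7528)·(-2.4) = 1.80672
Cov(S, Q) = -50.16718 + 6.786 + 1.80672 = -41.57446.

Cov(S, Q) = -41.57446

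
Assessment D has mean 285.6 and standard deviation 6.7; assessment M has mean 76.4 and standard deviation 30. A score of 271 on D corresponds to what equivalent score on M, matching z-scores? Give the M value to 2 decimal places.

z = (271 − 285.6)/6.7 ≈ -2.1791.
M = 76.4 + z·30 = 76.4 + (271 − 285.6)·30/6.7 ≈ 11.03.

M = 11.03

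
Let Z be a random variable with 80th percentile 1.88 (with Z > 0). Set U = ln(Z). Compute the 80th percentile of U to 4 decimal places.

80th percentile of U = 0.6313

ln(Z) is increasing, so P_{80}(U) = g(P_{80}(Z)) ≈ 0.6313.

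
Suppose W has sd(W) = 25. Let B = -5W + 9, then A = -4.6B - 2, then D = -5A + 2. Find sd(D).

sd(D) = 2875

sd(B) = |-5|·25 = 125.
sd(A) = |-4.6|·125 = 575.
sd(D) = |-5|·575 = 2875.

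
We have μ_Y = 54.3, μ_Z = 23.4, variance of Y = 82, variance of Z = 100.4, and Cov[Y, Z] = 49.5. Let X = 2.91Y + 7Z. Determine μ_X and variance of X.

μ_X = 2.91·μ_Y + 7·μ_Z = 2.91·54.3 + 7·23.4 = 321.813.
variance of X = a²·variance of Y + b²·variance of Z + 2ab·Cov[Y, Z] with a = 2.91, b = 7.
= 2.91²·82 + 7²·100.4 + 2·2.91·7·49.5
= 694.3842 + 4919.6 + 2016.63 = 7630.6142.

μ_X = 321.813, variance of X = 7630.6142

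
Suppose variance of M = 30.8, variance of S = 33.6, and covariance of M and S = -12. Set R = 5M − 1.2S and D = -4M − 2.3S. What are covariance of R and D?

By bilinearity, covariance of R and D = ac·variance of M + bd·variance of S + (ad+bc)·covariance of M and S, with a=5, b=-1.2, c=-4, d=-2.3.
ac·variance of M = 5·(-4)·30.8 = -616
bd·variance of S = (-1.2)·(-2.3)·33.6 = 92.736
(ad+bc)·covariance of M and S = (-6.7)·(-12) = 80.4
covariance of R and D = -616 + 92.736 + 80.4 = -442.864.

covariance of R and D = -442.864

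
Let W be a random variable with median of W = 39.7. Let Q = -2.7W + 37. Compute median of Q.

median of Q = -70.19

A linear map preserves order up to sign, so median of Q = a·median of W + b = (-2.7)·39.7 + 37 = -70.19.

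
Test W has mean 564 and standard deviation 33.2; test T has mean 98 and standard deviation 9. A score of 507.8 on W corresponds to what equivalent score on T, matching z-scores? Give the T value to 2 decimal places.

T = 82.77

z = (507.8 − 564)/33.2 ≈ -1.6928.
T = 98 + z·9 = 98 + (507.8 − 564)·9/33.2 ≈ 82.77.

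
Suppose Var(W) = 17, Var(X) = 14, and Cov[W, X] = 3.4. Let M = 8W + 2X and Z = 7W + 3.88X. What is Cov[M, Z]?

By bilinearity, Cov[M, Z] = ac·Var(W) + bd·Var(X) + (ad+bc)·Cov[W, X], with a=8, b=2, c=7, d=3.88.
ac·Var(W) = 8·7·17 = 952
bd·Var(X) = 2·3.88·14 = 108.64
(ad+bc)·Cov[W, X] = (45.04)·3.4 = 153.136
Cov[M, Z] = 952 + 108.64 + 153.136 = 1213.776.

Cov[M, Z] = 1213.776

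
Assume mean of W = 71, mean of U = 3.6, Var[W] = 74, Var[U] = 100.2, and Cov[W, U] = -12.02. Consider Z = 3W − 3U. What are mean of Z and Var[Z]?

mean of Z = 202.2, Var[Z] = 1784.16

mean of Z = 3·mean of W + (-3)·mean of U = 3·71 + (-3)·3.6 = 202.2.
Var[Z] = a²·Var[W] + b²·Var[U] + 2ab·Cov[W, U] with a = 3, b = -3.
= 3²·74 + (-3)²·100.2 + 2·3·(-3)·(-12.02)
= 666 + 901.8 + 216.36 = 1784.16.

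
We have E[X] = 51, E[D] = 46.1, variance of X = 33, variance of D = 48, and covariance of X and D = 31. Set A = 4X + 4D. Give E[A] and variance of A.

E[A] = 4·E[X] + 4·E[D] = 4·51 + 4·46.1 = 388.4.
variance of A = a²·variance of X + b²·variance of D + 2ab·covariance of X and D with a = 4, b = 4.
= 4²·33 + 4²·48 + 2·4·4·31
= 528 + 768 + 992 = 2288.

E[A] = 388.4, variance of A = 2288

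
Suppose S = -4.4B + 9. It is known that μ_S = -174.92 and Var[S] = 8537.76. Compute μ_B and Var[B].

From S = -4.4B + 9: μ_S = a·μ_B + b, so μ_B = (μ_S − b)/a = (-174.92 − 9)/(-4.4) = 41.8.
Var[S] = a²·Var[B], so Var[B] = 8537.76/(-4.4)² = 441.

μ_B = 41.8, Var[B] = 441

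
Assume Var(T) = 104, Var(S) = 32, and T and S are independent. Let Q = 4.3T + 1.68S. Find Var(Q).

Var(Q) = 2013.2768

Var(Q) = a²·Var(T) + b²·Var(S) + 2ab·Cov(T, S) with a = 4.3, b = 1.68.
Independence gives Cov(T, S) = 0.
= 4.3²·104 + 1.68²·32 + 2·4.3·1.68·0
= 1922.96 + 90.3168 + 0 = 2013.2768.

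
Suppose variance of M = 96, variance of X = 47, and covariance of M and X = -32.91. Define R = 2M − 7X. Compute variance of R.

variance of R = a²·variance of M + b²·variance of X + 2ab·covariance of M and X with a = 2, b = -7.
= 2²·96 + (-7)²·47 + 2·2·(-7)·(-32.91)
= 384 + 2303 + 921.48 = 3608.48.

variance of R = 3608.48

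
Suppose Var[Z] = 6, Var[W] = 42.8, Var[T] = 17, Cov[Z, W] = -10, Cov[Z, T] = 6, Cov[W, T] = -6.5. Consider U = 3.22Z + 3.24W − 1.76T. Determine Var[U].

Var[U] = 361.63568

Var[U] = a²·Var[Z] + b²·Var[W] + c²·Var[T] + 2ab·Cov[Z, W] + 2ac·Cov[Z, T] + 2bc·Cov[W, T], with a = 3.22, b = 3.24, c = -1.76.
= 62.2104 + 449.29728 + 52.6592 + (-208.656) + (-68.0064) + 74.1312
= 361.63568.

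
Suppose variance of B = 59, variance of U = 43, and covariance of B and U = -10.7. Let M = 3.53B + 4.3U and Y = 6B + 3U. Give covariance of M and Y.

covariance of M and Y = 1414.947

By bilinearity, covariance of M and Y = ac·variance of B + bd·variance of U + (ad+bc)·covariance of B and U, with a=3.53, b=4.3, c=6, d=3.
ac·variance of B = 3.53·6·59 = 1249.62
bd·variance of U = 4.3·3·43 = 554.7
(ad+bc)·covariance of B and U = (36.39)·(-10.7) = -389.373
covariance of M and Y = 1249.62 + 554.7 + (-389.373) = 1414.947.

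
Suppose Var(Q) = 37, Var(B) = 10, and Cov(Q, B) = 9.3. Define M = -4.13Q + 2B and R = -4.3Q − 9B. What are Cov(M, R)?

By bilinearity, Cov(M, R) = ac·Var(Q) + bd·Var(B) + (ad+bc)·Cov(Q, B), with a=-4.13, b=2, c=-4.3, d=-9.
ac·Var(Q) = (-4.13)·(-4.3)·37 = 657.083
bd·Var(B) = 2·(-9)·10 = -180
(ad+bc)·Cov(Q, B) = (28.57)·9.3 = 265.701
Cov(M, R) = 657.083 + (-180) + 265.701 = 742.784.

Cov(M, R) = 742.784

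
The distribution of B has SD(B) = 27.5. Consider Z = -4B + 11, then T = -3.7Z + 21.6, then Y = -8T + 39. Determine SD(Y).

SD(Y) = 3256

SD(Z) = |-4|·27.5 = 110.
SD(T) = |-3.7|·110 = 407.
SD(Y) = |-8|·407 = 3256.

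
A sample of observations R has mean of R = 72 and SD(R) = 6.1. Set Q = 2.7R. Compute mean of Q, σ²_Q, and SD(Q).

mean of Q = 194.4, σ²_Q = 271.2609, SD(Q) = 16.47

Q = 2.7R is linear with a = 2.7, b = 0.
mean of Q = a·mean of R + b = 2.7·72 = 194.4.
σ²_R = 6.1² = 37.21.
σ²_Q = a²·σ²_R = 2.7²·37.21 = 271.2609.
SD(Q) = |a|·SD(R) = |2.7|·6.1 = 16.47.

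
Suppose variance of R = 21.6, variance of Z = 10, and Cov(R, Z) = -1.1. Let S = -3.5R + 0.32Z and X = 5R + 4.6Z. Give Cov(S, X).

Cov(S, X) = -347.33

By bilinearity, Cov(S, X) = ac·variance of R + bd·variance of Z + (ad+bc)·Cov(R, Z), with a=-3.5, b=0.32, c=5, d=4.6.
ac·variance of R = (-3.5)·5·21.6 = -378
bd·variance of Z = 0.32·4.6·10 = 14.72
(ad+bc)·Cov(R, Z) = (-14.5)·(-1.1) = 15.95
Cov(S, X) = -378 + 14.72 + 15.95 = -347.33.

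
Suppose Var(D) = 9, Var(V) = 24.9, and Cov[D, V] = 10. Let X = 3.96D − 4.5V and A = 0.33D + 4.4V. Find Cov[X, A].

Cov[X, A] = -321.8688

By bilinearity, Cov[X, A] = ac·Var(D) + bd·Var(V) + (ad+bc)·Cov[D, V], with a=3.96, b=-4.5, c=0.33, d=4.4.
ac·Var(D) = 3.96·0.33·9 = 11.7612
bd·Var(V) = (-4.5)·4.4·24.9 = -493.02
(ad+bc)·Cov[D, V] = (15.939)·10 = 159.39
Cov[X, A] = 11.7612 + (-493.02) + 159.39 = -321.8688.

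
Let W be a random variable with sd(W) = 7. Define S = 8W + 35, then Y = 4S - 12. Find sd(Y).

sd(Y) = 224

sd(S) = |8|·7 = 56.
sd(Y) = |4|·56 = 224.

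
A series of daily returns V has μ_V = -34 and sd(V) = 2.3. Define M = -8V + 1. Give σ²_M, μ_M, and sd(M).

M = -8V + 1 is linear with a = -8, b = 1.
σ²_V = 2.3² = 5.29.
σ²_M = a²·σ²_V = (-8)²·5.29 = 338.56 (the additive constant 1 does not affect variance).
μ_M = a·μ_V + b = (-8)·(-34) + 1 = 273.
sd(M) = |a|·sd(V) = |-8|·2.3 = 18.4.

σ²_M = 338.56, μ_M = 273, sd(M) = 18.4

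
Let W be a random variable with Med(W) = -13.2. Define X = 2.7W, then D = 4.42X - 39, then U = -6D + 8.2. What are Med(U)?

Med(U) = 1187.3728

Med(X) = 2.7·(-13.2) = -35.64.
Med(D) = 4.42·(-35.64) + (-39) = -196.5288.
Med(U) = (-6)·(-196.5288) + 8.2 = 1187.3728.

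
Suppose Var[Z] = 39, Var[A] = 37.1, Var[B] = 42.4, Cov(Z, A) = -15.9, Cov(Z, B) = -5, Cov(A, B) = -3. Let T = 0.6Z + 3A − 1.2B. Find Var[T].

Var[T] = a²·Var[Z] + b²·Var[A] + c²·Var[B] + 2ab·Cov(Z, A) + 2ac·Cov(Z, B) + 2bc·Cov(A, B), with a = 0.6, b = 3, c = -1.2.
= 14.04 + 333.9 + 61.056 + (-57.24) + 7.2 + 21.6
= 380.556.

Var[T] = 380.556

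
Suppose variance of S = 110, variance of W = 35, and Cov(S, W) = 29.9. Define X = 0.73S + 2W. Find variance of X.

variance of X = 285.927

variance of X = a²·variance of S + b²·variance of W + 2ab·Cov(S, W) with a = 0.73, b = 2.
= 0.73²·110 + 2²·35 + 2·0.73·2·29.9
= 58.619 + 140 + 87.308 = 285.927.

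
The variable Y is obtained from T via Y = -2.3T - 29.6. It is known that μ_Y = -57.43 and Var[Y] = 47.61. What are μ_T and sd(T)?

μ_T = 12.1, sd(T) = 3

From Y = -2.3T - 29.6: μ_Y = a·μ_T + b, so μ_T = (μ_Y − b)/a = (-57.43 − (-29.6))/(-2.3) = 12.1.
sd(Y) = √47.61 = 6.9.
sd(Y) = |a|·sd(T), so sd(T) = 6.9/|-2.3| = 3.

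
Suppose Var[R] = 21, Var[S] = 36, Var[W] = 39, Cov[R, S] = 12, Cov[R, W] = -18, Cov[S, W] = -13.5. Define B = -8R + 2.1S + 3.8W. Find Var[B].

Var[B] = a²·Var[R] + b²·Var[S] + c²·Var[W] + 2ab·Cov[R, S] + 2ac·Cov[R, W] + 2bc·Cov[S, W], with a = -8, b = 2.1, c = 3.8.
= 1344 + 158.76 + 563.16 + (-403.2) + 1094.4 + (-215.46)
= 2541.66.

Var[B] = 2541.66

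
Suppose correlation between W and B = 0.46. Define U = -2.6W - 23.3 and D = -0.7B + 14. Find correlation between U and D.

correlation between U and D = 0.46

Linear rescalings preserve correlation up to sign; here the slopes -2.6 and -0.7 have the same sign, so correlation between U and D = correlation between W and B = 0.46.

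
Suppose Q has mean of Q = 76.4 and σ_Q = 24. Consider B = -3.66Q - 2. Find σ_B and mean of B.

B = -3.66Q - 2 is linear with a = -3.66, b = -2.
σ_B = |a|·σ_Q = |-3.66|·24 = 87.84.
mean of B = a·mean of Q + b = (-3.66)·76.4 + (-2) = -281.624.

σ_B = 87.84, mean of B = -281.624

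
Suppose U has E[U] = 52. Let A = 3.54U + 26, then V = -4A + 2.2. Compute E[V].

E[V] = -838.12

E[A] = 3.54·52 + 26 = 210.08.
E[V] = (-4)·210.08 + 2.2 = -838.12.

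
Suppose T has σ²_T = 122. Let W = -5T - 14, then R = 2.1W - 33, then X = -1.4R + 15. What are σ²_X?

σ²_X = 26362.98

σ²_W = (-5)²·122 = 3050.
σ²_R = 2.1²·3050 = 13450.5.
σ²_X = (-1.4)²·13450.5 = 26362.98.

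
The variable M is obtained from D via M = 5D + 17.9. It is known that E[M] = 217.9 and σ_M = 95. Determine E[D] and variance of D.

From M = 5D + 17.9: E[M] = a·E[D] + b, so E[D] = (E[M] − b)/a = (217.9 − 17.9)/5 = 40.
variance of M = 95² = 9025.
variance of M = a²·variance of D, so variance of D = 9025/5² = 361.

E[D] = 40, variance of D = 361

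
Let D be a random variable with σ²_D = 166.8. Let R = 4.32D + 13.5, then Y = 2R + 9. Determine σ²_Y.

σ²_Y = 12451.55328

σ²_R = 4.32²·166.8 = 3112.88832.
σ²_Y = 2²·3112.88832 = 12451.55328.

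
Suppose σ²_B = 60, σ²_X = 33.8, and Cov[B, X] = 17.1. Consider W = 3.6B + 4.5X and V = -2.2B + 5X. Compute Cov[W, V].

Cov[W, V] = 423.81

By bilinearity, Cov[W, V] = ac·σ²_B + bd·σ²_X + (ad+bc)·Cov[B, X], with a=3.6, b=4.5, c=-2.2, d=5.
ac·σ²_B = 3.6·(-2.2)·60 = -475.2
bd·σ²_X = 4.5·5·33.8 = 760.5
(ad+bc)·Cov[B, X] = (8.1)·17.1 = 138.51
Cov[W, V] = -475.2 + 760.5 + 138.51 = 423.81.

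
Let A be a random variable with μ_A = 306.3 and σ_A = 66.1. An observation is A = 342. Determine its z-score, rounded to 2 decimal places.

z = 0.54

z = (A − μ_A) / σ_A = (342 − 306.3) / 66.1 ≈ 0.54.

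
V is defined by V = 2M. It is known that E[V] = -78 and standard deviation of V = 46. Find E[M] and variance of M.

E[M] = -39, variance of M = 529

From V = 2M: E[V] = a·E[M] + b, so E[M] = (E[V] − b)/a = (-78 − 0)/2 = -39.
variance of V = 46² = 2116.
variance of V = a²·variance of M, so variance of M = 2116/2² = 529.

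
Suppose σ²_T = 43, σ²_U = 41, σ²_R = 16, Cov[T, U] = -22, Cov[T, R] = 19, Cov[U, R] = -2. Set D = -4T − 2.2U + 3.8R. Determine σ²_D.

σ²_D = 186.12

σ²_D = a²·σ²_T + b²·σ²_U + c²·σ²_R + 2ab·Cov[T, U] + 2ac·Cov[T, R] + 2bc·Cov[U, R], with a = -4, b = -2.2, c = 3.8.
= 688 + 198.44 + 231.04 + (-387.2) + (-577.6) + 33.44
= 186.12.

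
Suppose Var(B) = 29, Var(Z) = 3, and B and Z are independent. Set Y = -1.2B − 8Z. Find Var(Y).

Var(Y) = a²·Var(B) + b²·Var(Z) + 2ab·Cov(B, Z) with a = -1.2, b = -8.
Independence gives Cov(B, Z) = 0.
= (-1.2)²·29 + (-8)²·3 + 2·(-1.2)·(-8)·0
= 41.76 + 192 + 0 = 233.76.

Var(Y) = 233.76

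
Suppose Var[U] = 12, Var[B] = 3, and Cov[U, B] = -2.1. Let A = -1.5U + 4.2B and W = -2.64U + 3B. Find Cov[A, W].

Cov[A, W] = 118.0548

By bilinearity, Cov[A, W] = ac·Var[U] + bd·Var[B] + (ad+bc)·Cov[U, B], with a=-1.5, b=4.2, c=-2.64, d=3.
ac·Var[U] = (-1.5)·(-2.64)·12 = 47.52
bd·Var[B] = 4.2·3·3 = 37.8
(ad+bc)·Cov[U, B] = (-15.588)·(-2.1) = 32.7348
Cov[A, W] = 47.52 + 37.8 + 32.7348 = 118.0548.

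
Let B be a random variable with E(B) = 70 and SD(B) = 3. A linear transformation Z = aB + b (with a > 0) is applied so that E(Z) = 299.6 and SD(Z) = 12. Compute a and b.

SD(Z) = a·SD(B) (a > 0), so a = 12/3 = 4.
E(Z) = a·E(B) + b, so b = 299.6 − 4·70 = 19.6.

a = 4, b = 19.6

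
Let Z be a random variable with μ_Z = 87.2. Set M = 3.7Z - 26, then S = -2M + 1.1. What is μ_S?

μ_S = -592.18

μ_M = 3.7·87.2 + (-26) = 296.64.
μ_S = (-2)·296.64 + 1.1 = -592.18.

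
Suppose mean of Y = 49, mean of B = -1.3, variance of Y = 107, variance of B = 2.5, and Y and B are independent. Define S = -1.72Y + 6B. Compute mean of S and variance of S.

mean of S = (-1.72)·mean of Y + 6·mean of B = (-1.72)·49 + 6·(-1.3) = -92.08.
variance of S = a²·variance of Y + b²·variance of B + 2ab·covariance of Y and B with a = -1.72, b = 6.
Independence gives covariance of Y and B = 0.
= (-1.72)²·107 + 6²·2.5 + 2·(-1.72)·6·0
= 316.5488 + 90 + 0 = 406.5488.

mean of S = -92.08, variance of S = 406.5488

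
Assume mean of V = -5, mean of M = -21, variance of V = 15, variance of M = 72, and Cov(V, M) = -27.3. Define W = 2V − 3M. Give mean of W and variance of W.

mean of W = 53, variance of W = 1035.6

mean of W = 2·mean of V + (-3)·mean of M = 2·(-5) + (-3)·(-21) = 53.
variance of W = a²·variance of V + b²·variance of M + 2ab·Cov(V, M) with a = 2, b = -3.
= 2²·15 + (-3)²·72 + 2·2·(-3)·(-27.3)
= 60 + 648 + 327.6 = 1035.6.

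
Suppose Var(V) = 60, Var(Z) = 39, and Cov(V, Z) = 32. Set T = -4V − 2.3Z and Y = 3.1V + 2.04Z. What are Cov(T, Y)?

By bilinearity, Cov(T, Y) = ac·Var(V) + bd·Var(Z) + (ad+bc)·Cov(V, Z), with a=-4, b=-2.3, c=3.1, d=2.04.
ac·Var(V) = (-4)·3.1·60 = -744
bd·Var(Z) = (-2.3)·2.04·39 = -182.988
(ad+bc)·Cov(V, Z) = (-15.29)·32 = -489.28
Cov(T, Y) = -744 + (-182.988) + (-489.28) = -1416.268.

Cov(T, Y) = -1416.268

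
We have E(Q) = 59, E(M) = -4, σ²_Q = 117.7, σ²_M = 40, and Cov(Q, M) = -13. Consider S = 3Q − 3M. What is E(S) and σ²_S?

E(S) = 3·E(Q) + (-3)·E(M) = 3·59 + (-3)·(-4) = 189.
σ²_S = a²·σ²_Q + b²·σ²_M + 2ab·Cov(Q, M) with a = 3, b = -3.
= 3²·117.7 + (-3)²·40 + 2·3·(-3)·(-13)
= 1059.3 + 360 + 234 = 1653.3.

E(S) = 189, σ²_S = 1653.3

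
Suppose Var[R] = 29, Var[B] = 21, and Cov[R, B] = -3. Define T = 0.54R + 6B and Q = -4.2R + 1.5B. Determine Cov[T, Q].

By bilinearity, Cov[T, Q] = ac·Var[R] + bd·Var[B] + (ad+bc)·Cov[R, B], with a=0.54, b=6, c=-4.2, d=1.5.
ac·Var[R] = 0.54·(-4.2)·29 = -65.772
bd·Var[B] = 6·1.5·21 = 189
(ad+bc)·Cov[R, B] = (-24.39)·(-3) = 73.17
Cov[T, Q] = -65.772 + 189 + 73.17 = 196.398.

Cov[T, Q] = 196.398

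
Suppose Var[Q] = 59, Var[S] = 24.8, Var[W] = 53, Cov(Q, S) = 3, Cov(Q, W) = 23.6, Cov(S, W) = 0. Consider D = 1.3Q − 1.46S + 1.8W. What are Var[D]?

Var[D] = a²·Var[Q] + b²·Var[S] + c²·Var[W] + 2ab·Cov(Q, S) + 2ac·Cov(Q, W) + 2bc·Cov(S, W), with a = 1.3, b = -1.46, c = 1.8.
= 99.71 + 52.86368 + 171.72 + (-11.388) + 110.448 + 0
= 423.35368.

Var[D] = 423.35368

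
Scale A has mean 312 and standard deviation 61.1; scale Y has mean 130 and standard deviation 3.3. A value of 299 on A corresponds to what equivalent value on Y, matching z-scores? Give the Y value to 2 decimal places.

z = (299 − 312)/61.1 ≈ -0.2128.
Y = 130 + z·3.3 = 130 + (299 − 312)·3.3/61.1 ≈ 129.30.

Y = 129.30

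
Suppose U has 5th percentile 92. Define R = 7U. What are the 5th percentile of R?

Since a = 7 > 0 the transformation is increasing, so the 5th percentile of R = a·(P_{5} of U) + b = 7·92 = 644.

5th percentile of R = 644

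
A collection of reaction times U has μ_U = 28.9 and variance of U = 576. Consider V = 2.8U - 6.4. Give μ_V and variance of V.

μ_V = 74.52, variance of V = 4515.84

V = 2.8U - 6.4 is linear with a = 2.8, b = -6.4.
μ_V = a·μ_U + b = 2.8·28.9 + (-6.4) = 74.52.
variance of V = a²·variance of U = 2.8²·576 = 4515.84 (the additive constant -6.4 does not affect variance).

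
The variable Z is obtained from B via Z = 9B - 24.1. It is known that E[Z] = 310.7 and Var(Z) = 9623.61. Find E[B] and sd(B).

From Z = 9B - 24.1: E[Z] = a·E[B] + b, so E[B] = (E[Z] − b)/a = (310.7 − (-24.1))/9 = 37.2.
sd(Z) = √9623.61 = 98.1.
sd(Z) = |a|·sd(B), so sd(B) = 98.1/|9| = 10.9.

E[B] = 37.2, sd(B) = 10.9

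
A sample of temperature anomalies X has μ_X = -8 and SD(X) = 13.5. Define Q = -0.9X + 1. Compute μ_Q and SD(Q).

μ_Q = 8.2, SD(Q) = 12.15

Q = -0.9X + 1 is linear with a = -0.9, b = 1.
μ_Q = a·μ_X + b = (-0.9)·(-8) + 1 = 8.2.
SD(Q) = |a|·SD(X) = |-0.9|·13.5 = 12.15.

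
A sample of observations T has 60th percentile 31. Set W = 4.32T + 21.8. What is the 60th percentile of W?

60th percentile of W = 155.72

Since a = 4.32 > 0 the transformation is increasing, so the 60th percentile of W = a·(P_{60} of T) + b = 4.32·31 + 21.8 = 155.72.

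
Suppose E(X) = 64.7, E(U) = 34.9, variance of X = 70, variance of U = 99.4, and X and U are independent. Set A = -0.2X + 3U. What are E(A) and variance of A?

E(A) = 91.76, variance of A = 897.4

E(A) = (-0.2)·E(X) + 3·E(U) = (-0.2)·64.7 + 3·34.9 = 91.76.
variance of A = a²·variance of X + b²·variance of U + 2ab·Cov[X, U] with a = -0.2, b = 3.
Independence gives Cov[X, U] = 0.
= (-0.2)²·70 + 3²·99.4 + 2·(-0.2)·3·0
= 2.8 + 894.6 + 0 = 897.4.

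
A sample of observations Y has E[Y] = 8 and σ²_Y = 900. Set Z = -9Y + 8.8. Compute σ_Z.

Z = -9Y + 8.8 is linear with a = -9, b = 8.8.
σ_Y = √900 = 30.
σ_Z = |a|·σ_Y = |-9|·30 = 270.

σ_Z = 270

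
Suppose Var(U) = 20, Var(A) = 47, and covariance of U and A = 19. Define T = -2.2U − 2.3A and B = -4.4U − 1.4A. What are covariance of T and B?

covariance of T and B = 595.74

By bilinearity, covariance of T and B = ac·Var(U) + bd·Var(A) + (ad+bc)·covariance of U and A, with a=-2.2, b=-2.3, c=-4.4, d=-1.4.
ac·Var(U) = (-2.2)·(-4.4)·20 = 193.6
bd·Var(A) = (-2.3)·(-1.4)·47 = 151.34
(ad+bc)·covariance of U and A = (13.2)·19 = 250.8
covariance of T and B = 193.6 + 151.34 + 250.8 = 595.74.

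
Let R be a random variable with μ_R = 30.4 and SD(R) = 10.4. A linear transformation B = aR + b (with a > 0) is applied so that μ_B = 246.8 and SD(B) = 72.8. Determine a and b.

SD(B) = a·SD(R) (a > 0), so a = 72.8/10.4 = 7.
μ_B = a·μ_R + b, so b = 246.8 − 7·30.4 = 34.

a = 7, b = 34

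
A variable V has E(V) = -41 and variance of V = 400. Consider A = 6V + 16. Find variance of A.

A = 6V + 16 is linear with a = 6, b = 16.
variance of A = a²·variance of V = 6²·400 = 14400 (the additive constant 16 does not affect variance).

variance of A = 14400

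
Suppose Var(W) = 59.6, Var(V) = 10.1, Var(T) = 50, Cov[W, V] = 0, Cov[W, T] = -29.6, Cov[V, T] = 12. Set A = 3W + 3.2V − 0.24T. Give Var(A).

Var(A) = a²·Var(W) + b²·Var(V) + c²·Var(T) + 2ab·Cov[W, V] + 2ac·Cov[W, T] + 2bc·Cov[V, T], with a = 3, b = 3.2, c = -0.24.
= 536.4 + 103.424 + 2.88 + 0 + 42.624 + (-18.432)
= 666.896.

Var(A) = 666.896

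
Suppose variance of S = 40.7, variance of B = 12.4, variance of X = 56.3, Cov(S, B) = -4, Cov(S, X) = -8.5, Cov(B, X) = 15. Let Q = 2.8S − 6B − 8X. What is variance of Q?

variance of Q = a²·variance of S + b²·variance of B + c²·variance of X + 2ab·Cov(S, B) + 2ac·Cov(S, X) + 2bc·Cov(B, X), with a = 2.8, b = -6, c = -8.
= 319.088 + 446.4 + 3603.2 + 134.4 + 380.8 + 1440
= 6323.888.

variance of Q = 6323.888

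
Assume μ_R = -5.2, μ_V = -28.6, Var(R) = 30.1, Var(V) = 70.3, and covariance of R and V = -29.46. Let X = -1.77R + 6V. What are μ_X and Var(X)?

μ_X = -162.396, Var(X) = 3250.83069

μ_X = (-1.77)·μ_R + 6·μ_V = (-1.77)·(-5.2) + 6·(-28.6) = -162.396.
Var(X) = a²·Var(R) + b²·Var(V) + 2ab·covariance of R and V with a = -1.77, b = 6.
= (-1.77)²·30.1 + 6²·70.3 + 2·(-1.77)·6·(-29.46)
= 94.30029 + 2530.8 + 625.7304 = 3250.83069.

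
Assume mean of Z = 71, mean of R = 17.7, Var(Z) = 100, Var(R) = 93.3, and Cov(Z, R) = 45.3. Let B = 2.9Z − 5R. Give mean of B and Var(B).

mean of B = 2.9·mean of Z + (-5)·mean of R = 2.9·71 + (-5)·17.7 = 117.4.
Var(B) = a²·Var(Z) + b²·Var(R) + 2ab·Cov(Z, R) with a = 2.9, b = -5.
= 2.9²·100 + (-5)²·93.3 + 2·2.9·(-5)·45.3
= 841 + 2332.5 + (-1313.7) = 1859.8.

mean of B = 117.4, Var(B) = 1859.8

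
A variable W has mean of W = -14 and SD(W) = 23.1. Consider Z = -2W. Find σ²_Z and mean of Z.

Z = -2W is linear with a = -2, b = 0.
σ²_W = 23.1² = 533.61.
σ²_Z = a²·σ²_W = (-2)²·533.61 = 2134.44.
mean of Z = a·mean of W + b = (-2)·(-14) = 28.

σ²_Z = 2134.44, mean of Z = 28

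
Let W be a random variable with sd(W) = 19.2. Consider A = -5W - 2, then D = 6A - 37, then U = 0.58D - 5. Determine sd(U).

sd(A) = |-5|·19.2 = 96.
sd(D) = |6|·96 = 576.
sd(U) = |0.58|·576 = 334.08.

sd(U) = 334.08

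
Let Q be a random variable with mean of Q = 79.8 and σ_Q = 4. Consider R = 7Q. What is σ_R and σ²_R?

R = 7Q is linear with a = 7, b = 0.
σ_R = |a|·σ_Q = |7|·4 = 28.
σ²_Q = 4² = 16.
σ²_R = a²·σ²_Q = 7²·16 = 784.

σ_R = 28, σ²_R = 784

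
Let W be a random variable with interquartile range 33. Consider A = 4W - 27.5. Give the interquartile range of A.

Under A = aW + b, IQR(A) = |a|·IQR(W) = |4|·33 = 132 (shifts cancel; spread scales by |a|).

IQR(A) = 132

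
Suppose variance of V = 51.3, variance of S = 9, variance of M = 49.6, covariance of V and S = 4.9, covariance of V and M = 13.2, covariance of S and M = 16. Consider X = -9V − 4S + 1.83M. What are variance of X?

variance of X = 4149.15744

variance of X = a²·variance of V + b²·variance of S + c²·variance of M + 2ab·covariance of V and S + 2ac·covariance of V and M + 2bc·covariance of S and M, with a = -9, b = -4, c = 1.83.
= 4155.3 + 144 + 166.10544 + 352.8 + (-434.808) + (-234.24)
= 4149.15744.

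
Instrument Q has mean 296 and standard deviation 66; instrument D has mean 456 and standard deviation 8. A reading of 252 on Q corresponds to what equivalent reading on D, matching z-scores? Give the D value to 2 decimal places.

D = 450.67

z = (252 − 296)/66 ≈ -0.6667.
D = 456 + z·8 = 456 + (252 − 296)·8/66 ≈ 450.67.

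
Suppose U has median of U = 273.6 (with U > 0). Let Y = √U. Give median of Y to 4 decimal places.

median of Y = 16.5409

√U is monotone on this domain, so median of Y = √(273.6) ≈ 16.5409.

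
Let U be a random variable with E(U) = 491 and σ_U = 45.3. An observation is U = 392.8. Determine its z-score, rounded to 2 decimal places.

z = -2.17

z = (U − E(U)) / σ_U = (392.8 − 491) / 45.3 ≈ -2.17.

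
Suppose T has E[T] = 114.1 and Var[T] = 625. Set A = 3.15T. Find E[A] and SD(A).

A = 3.15T is linear with a = 3.15, b = 0.
E[A] = a·E[T] + b = 3.15·114.1 = 359.415.
SD(T) = √625 = 25.
SD(A) = |a|·SD(T) = |3.15|·25 = 78.75.

E[A] = 359.415, SD(A) = 78.75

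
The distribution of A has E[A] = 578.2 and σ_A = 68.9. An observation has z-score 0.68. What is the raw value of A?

A = E[A] + z·σ_A = 578.2 + 0.68·68.9 = 625.052.

A = 625.052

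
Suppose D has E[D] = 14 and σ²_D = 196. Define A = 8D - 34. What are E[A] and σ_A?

A = 8D - 34 is linear with a = 8, b = -34.
E[A] = a·E[D] + b = 8·14 + (-34) = 78.
σ_D = √196 = 14.
σ_A = |a|·σ_D = |8|·14 = 112.

E[A] = 78, σ_A = 112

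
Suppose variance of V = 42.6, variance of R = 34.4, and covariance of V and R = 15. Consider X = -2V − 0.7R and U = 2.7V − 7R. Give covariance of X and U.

covariance of X and U = 120.17

By bilinearity, covariance of X and U = ac·variance of V + bd·variance of R + (ad+bc)·covariance of V and R, with a=-2, b=-0.7, c=2.7, d=-7.
ac·variance of V = (-2)·2.7·42.6 = -230.04
bd·variance of R = (-0.7)·(-7)·34.4 = 168.56
(ad+bc)·covariance of V and R = (12.11)·15 = 181.65
covariance of X and U = -230.04 + 168.56 + 181.65 = 120.17.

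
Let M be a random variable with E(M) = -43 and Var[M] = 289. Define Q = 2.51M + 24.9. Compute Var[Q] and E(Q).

Q = 2.51M + 24.9 is linear with a = 2.51, b = 24.9.
Var[Q] = a²·Var[M] = 2.51²·289 = 1820.7289 (the additive constant 24.9 does not affect variance).
E(Q) = a·E(M) + b = 2.51·(-43) + 24.9 = -83.03.

Var[Q] = 1820.7289, E(Q) = -83.03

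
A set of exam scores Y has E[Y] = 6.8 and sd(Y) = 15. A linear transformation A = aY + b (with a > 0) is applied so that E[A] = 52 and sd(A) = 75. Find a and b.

a = 5, b = 18

sd(A) = a·sd(Y) (a > 0), so a = 75/15 = 5.
E[A] = a·E[Y] + b, so b = 52 − 5·6.8 = 18.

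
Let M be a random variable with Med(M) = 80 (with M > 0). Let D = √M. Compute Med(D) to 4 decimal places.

√M is monotone on this domain, so Med(D) = √(80) ≈ 8.9443.

Med(D) = 8.9443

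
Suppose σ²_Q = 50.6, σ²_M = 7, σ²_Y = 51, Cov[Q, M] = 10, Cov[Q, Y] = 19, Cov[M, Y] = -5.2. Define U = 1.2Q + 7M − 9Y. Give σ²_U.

σ²_U = 4959.664

σ²_U = a²·σ²_Q + b²·σ²_M + c²·σ²_Y + 2ab·Cov[Q, M] + 2ac·Cov[Q, Y] + 2bc·Cov[M, Y], with a = 1.2, b = 7, c = -9.
= 72.864 + 343 + 4131 + 168 + (-410.4) + 655.2
= 4959.664.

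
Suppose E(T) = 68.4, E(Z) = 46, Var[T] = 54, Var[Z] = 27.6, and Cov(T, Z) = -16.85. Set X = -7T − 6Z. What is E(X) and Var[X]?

E(X) = (-7)·E(T) + (-6)·E(Z) = (-7)·68.4 + (-6)·46 = -754.8.
Var[X] = a²·Var[T] + b²·Var[Z] + 2ab·Cov(T, Z) with a = -7, b = -6.
= (-7)²·54 + (-6)²·27.6 + 2·(-7)·(-6)·(-16.85)
= 2646 + 993.6 + (-1415.4) = 2224.2.

E(X) = -754.8, Var[X] = 2224.2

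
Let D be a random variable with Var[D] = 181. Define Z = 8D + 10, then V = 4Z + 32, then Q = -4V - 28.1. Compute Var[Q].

Var[Q] = 2965504

Var[Z] = 8²·181 = 11584.
Var[V] = 4²·11584 = 185344.
Var[Q] = (-4)²·185344 = 2965504.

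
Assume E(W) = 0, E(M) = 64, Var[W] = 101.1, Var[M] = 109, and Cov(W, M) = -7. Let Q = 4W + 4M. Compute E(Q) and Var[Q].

E(Q) = 4·E(W) + 4·E(M) = 4·0 + 4·64 = 256.
Var[Q] = a²·Var[W] + b²·Var[M] + 2ab·Cov(W, M) with a = 4, b = 4.
= 4²·101.1 + 4²·109 + 2·4·4·(-7)
= 1617.6 + 1744 + (-224) = 3137.6.

E(Q) = 256, Var[Q] = 3137.6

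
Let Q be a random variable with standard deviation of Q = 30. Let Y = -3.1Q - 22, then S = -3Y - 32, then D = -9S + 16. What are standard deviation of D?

standard deviation of D = 2511

standard deviation of Y = |-3.1|·30 = 93.
standard deviation of S = |-3|·93 = 279.
standard deviation of D = |-9|·279 = 2511.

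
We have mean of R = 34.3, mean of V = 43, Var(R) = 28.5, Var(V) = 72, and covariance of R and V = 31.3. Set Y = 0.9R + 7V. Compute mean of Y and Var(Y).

mean of Y = 0.9·mean of R + 7·mean of V = 0.9·34.3 + 7·43 = 331.87.
Var(Y) = a²·Var(R) + b²·Var(V) + 2ab·covariance of R and V with a = 0.9, b = 7.
= 0.9²·28.5 + 7²·72 + 2·0.9·7·31.3
= 23.085 + 3528 + 394.38 = 3945.465.

mean of Y = 331.87, Var(Y) = 3945.465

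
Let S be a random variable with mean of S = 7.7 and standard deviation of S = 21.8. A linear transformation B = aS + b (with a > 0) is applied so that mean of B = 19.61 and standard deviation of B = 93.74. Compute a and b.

standard deviation of B = a·standard deviation of S (a > 0), so a = 93.74/21.8 = 4.3.
mean of B = a·mean of S + b, so b = 19.61 − 4.3·7.7 = -13.5.

a = 4.3, b = -13.5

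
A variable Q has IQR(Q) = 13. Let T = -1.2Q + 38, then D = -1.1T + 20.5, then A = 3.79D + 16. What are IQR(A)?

IQR(T) = |-1.2|·13 = 15.6.
IQR(D) = |-1.1|·15.6 = 17.16.
IQR(A) = |3.79|·17.16 = 65.0364.

IQR(A) = 65.0364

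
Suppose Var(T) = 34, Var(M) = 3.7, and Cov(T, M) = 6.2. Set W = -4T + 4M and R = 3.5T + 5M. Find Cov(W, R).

Cov(W, R) = -439.2

By bilinearity, Cov(W, R) = ac·Var(T) + bd·Var(M) + (ad+bc)·Cov(T, M), with a=-4, b=4, c=3.5, d=5.
ac·Var(T) = (-4)·3.5·34 = -476
bd·Var(M) = 4·5·3.7 = 74
(ad+bc)·Cov(T, M) = (-6)·6.2 = -37.2
Cov(W, R) = -476 + 74 + (-37.2) = -439.2.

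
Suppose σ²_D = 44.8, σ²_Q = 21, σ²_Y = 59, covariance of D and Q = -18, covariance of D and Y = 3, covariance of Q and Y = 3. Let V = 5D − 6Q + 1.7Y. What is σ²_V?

σ²_V = 3116.31

σ²_V = a²·σ²_D + b²·σ²_Q + c²·σ²_Y + 2ab·covariance of D and Q + 2ac·covariance of D and Y + 2bc·covariance of Q and Y, with a = 5, b = -6, c = 1.7.
= 1120 + 756 + 170.51 + 1080 + 51 + (-61.2)
= 3116.31.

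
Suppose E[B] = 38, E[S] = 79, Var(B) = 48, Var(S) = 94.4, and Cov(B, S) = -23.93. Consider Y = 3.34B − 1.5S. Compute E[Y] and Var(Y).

E[Y] = 3.34·E[B] + (-1.5)·E[S] = 3.34·38 + (-1.5)·79 = 8.42.
Var(Y) = a²·Var(B) + b²·Var(S) + 2ab·Cov(B, S) with a = 3.34, b = -1.5.
= 3.34²·48 + (-1.5)²·94.4 + 2·3.34·(-1.5)·(-23.93)
= 535.4688 + 212.4 + 239.7786 = 987.6474.

E[Y] = 8.42, Var(Y) = 987.6474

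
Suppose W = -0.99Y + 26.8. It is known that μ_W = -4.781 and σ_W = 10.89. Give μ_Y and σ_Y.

μ_Y = 31.9, σ_Y = 11

From W = -0.99Y + 26.8: μ_W = a·μ_Y + b, so μ_Y = (μ_W − b)/a = (-4.781 − 26.8)/(-0.99) = 31.9.
σ_W = |a|·σ_Y, so σ_Y = 10.89/|-0.99| = 11.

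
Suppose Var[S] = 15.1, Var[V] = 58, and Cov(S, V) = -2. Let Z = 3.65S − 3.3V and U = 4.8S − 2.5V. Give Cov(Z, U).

Cov(Z, U) = 792.982

By bilinearity, Cov(Z, U) = ac·Var[S] + bd·Var[V] + (ad+bc)·Cov(S, V), with a=3.65, b=-3.3, c=4.8, d=-2.5.
ac·Var[S] = 3.65·4.8·15.1 = 264.552
bd·Var[V] = (-3.3)·(-2.5)·58 = 478.5
(ad+bc)·Cov(S, V) = (-24.965)·(-2) = 49.93
Cov(Z, U) = 264.552 + 478.5 + 49.93 = 792.982.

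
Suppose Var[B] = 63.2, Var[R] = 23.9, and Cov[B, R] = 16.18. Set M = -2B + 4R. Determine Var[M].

Var[M] = a²·Var[B] + b²·Var[R] + 2ab·Cov[B, R] with a = -2, b = 4.
= (-2)²·63.2 + 4²·23.9 + 2·(-2)·4·16.18
= 252.8 + 382.4 + (-258.88) = 376.32.

Var[M] = 376.32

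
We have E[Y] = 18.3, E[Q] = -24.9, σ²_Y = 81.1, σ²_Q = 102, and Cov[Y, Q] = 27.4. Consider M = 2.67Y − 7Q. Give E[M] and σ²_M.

E[M] = 2.67·E[Y] + (-7)·E[Q] = 2.67·18.3 + (-7)·(-24.9) = 223.161.
σ²_M = a²·σ²_Y + b²·σ²_Q + 2ab·Cov[Y, Q] with a = 2.67, b = -7.
= 2.67²·81.1 + (-7)²·102 + 2·2.67·(-7)·27.4
= 578.15379 + 4998 + (-1024.212) = 4551.94179.

E[M] = 223.161, σ²_M = 4551.94179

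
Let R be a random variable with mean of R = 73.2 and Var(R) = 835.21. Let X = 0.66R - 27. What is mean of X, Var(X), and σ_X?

X = 0.66R - 27 is linear with a = 0.66, b = -27.
mean of X = a·mean of R + b = 0.66·73.2 + (-27) = 21.312.
Var(X) = a²·Var(R) = 0.66²·835.21 = 363.817476 (the additive constant -27 does not affect variance).
σ_R = √835.21 = 28.9.
σ_X = |a|·σ_R = |0.66|·28.9 = 19.074.

mean of X = 21.312, Var(X) = 363.817476, σ_X = 19.074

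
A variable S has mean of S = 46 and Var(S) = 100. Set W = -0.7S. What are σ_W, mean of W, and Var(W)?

W = -0.7S is linear with a = -0.7, b = 0.
σ_S = √100 = 10.
σ_W = |a|·σ_S = |-0.7|·10 = 7.
mean of W = a·mean of S + b = (-0.7)·46 = -32.2.
Var(W) = a²·Var(S) = (-0.7)²·100 = 49.

σ_W = 7, mean of W = -32.2, Var(W) = 49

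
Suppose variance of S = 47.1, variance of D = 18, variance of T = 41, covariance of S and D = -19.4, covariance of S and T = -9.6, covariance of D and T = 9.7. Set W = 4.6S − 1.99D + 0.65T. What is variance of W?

variance of W = a²·variance of S + b²·variance of D + c²·variance of T + 2ab·covariance of S and D + 2ac·covariance of S and T + 2bc·covariance of D and T, with a = 4.6, b = -1.99, c = 0.65.
= 996.636 + 71.2818 + 17.3225 + 355.1752 + (-57.408) + (-25.0939)
= 1357.9136.

variance of W = 1357.9136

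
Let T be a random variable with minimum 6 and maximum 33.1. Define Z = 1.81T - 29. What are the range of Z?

Range of T = 33.1 − 6 = 27.1.
Range(Z) = |a|·Range(T) = |1.81|·27.1 = 49.051.

Range(Z) = 49.051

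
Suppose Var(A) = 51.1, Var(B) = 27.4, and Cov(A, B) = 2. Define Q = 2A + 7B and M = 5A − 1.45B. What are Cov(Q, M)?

By bilinearity, Cov(Q, M) = ac·Var(A) + bd·Var(B) + (ad+bc)·Cov(A, B), with a=2, b=7, c=5, d=-1.45.
ac·Var(A) = 2·5·51.1 = 511
bd·Var(B) = 7·(-1.45)·27.4 = -278.11
(ad+bc)·Cov(A, B) = (32.1)·2 = 64.2
Cov(Q, M) = 511 + (-278.11) + 64.2 = 297.09.

Cov(Q, M) = 297.09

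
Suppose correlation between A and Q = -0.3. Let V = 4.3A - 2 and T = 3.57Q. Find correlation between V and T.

Linear rescalings preserve correlation up to sign; here the slopes 4.3 and 3.57 have the same sign, so correlation between V and T = correlation between A and Q = -0.3.

correlation between V and T = -0.3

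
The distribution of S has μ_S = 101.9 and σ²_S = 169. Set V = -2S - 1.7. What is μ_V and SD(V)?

μ_V = -205.5, SD(V) = 26

V = -2S - 1.7 is linear with a = -2, b = -1.7.
μ_V = a·μ_S + b = (-2)·101.9 + (-1.7) = -205.5.
SD(S) = √169 = 13.
SD(V) = |a|·SD(S) = |-2|·13 = 26.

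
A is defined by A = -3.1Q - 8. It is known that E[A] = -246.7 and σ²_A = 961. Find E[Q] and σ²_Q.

From A = -3.1Q - 8: E[A] = a·E[Q] + b, so E[Q] = (E[A] − b)/a = (-246.7 − (-8))/(-3.1) = 77.
σ²_A = a²·σ²_Q, so σ²_Q = 961/(-3.1)² = 100.

E[Q] = 77, σ²_Q = 100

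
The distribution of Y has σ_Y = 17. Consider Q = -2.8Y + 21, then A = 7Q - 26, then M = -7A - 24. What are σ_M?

σ_M = 2332.4

σ_Q = |-2.8|·17 = 47.6.
σ_A = |7|·47.6 = 333.2.
σ_M = |-7|·333.2 = 2332.4.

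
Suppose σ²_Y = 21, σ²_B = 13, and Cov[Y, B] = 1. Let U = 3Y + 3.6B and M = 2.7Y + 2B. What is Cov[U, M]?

Cov[U, M] = 279.42

By bilinearity, Cov[U, M] = ac·σ²_Y + bd·σ²_B + (ad+bc)·Cov[Y, B], with a=3, b=3.6, c=2.7, d=2.
ac·σ²_Y = 3·2.7·21 = 170.1
bd·σ²_B = 3.6·2·13 = 93.6
(ad+bc)·Cov[Y, B] = (15.72)·1 = 15.72
Cov[U, M] = 170.1 + 93.6 + 15.72 = 279.42.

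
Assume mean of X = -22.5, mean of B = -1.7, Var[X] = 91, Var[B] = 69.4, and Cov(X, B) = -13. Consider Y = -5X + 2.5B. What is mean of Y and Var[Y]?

mean of Y = 108.25, Var[Y] = 3033.75

mean of Y = (-5)·mean of X + 2.5·mean of B = (-5)·(-22.5) + 2.5·(-1.7) = 108.25.
Var[Y] = a²·Var[X] + b²·Var[B] + 2ab·Cov(X, B) with a = -5, b = 2.5.
= (-5)²·91 + 2.5²·69.4 + 2·(-5)·2.5·(-13)
= 2275 + 433.75 + 325 = 3033.75.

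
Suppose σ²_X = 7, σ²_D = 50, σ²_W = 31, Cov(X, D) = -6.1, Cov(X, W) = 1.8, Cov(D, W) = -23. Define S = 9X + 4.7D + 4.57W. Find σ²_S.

σ²_S = 962.9059

σ²_S = a²·σ²_X + b²·σ²_D + c²·σ²_W + 2ab·Cov(X, D) + 2ac·Cov(X, W) + 2bc·Cov(D, W), with a = 9, b = 4.7, c = 4.57.
= 567 + 1104.5 + 647.4319 + (-516.06) + 148.068 + (-988.034)
= 962.9059.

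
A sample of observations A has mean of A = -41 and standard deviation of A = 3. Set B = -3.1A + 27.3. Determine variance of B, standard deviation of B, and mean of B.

B = -3.1A + 27.3 is linear with a = -3.1, b = 27.3.
variance of A = 3² = 9.
variance of B = a²·variance of A = (-3.1)²·9 = 86.49 (the additive constant 27.3 does not affect variance).
standard deviation of B = |a|·standard deviation of A = |-3.1|·3 = 9.3.
mean of B = a·mean of A + b = (-3.1)·(-41) + 27.3 = 154.4.

variance of B = 86.49, standard deviation of B = 9.3, mean of B = 154.4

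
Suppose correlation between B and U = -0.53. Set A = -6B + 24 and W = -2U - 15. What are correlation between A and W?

correlation between A and W = -0.53

Linear rescalings preserve correlation up to sign; here the slopes -6 and -2 have the same sign, so correlation between A and W = correlation between B and U = -0.53.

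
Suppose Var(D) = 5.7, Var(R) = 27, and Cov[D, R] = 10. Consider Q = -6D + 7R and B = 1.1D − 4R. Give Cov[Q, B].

Cov[Q, B] = -476.62

By bilinearity, Cov[Q, B] = ac·Var(D) + bd·Var(R) + (ad+bc)·Cov[D, R], with a=-6, b=7, c=1.1, d=-4.
ac·Var(D) = (-6)·1.1·5.7 = -37.62
bd·Var(R) = 7·(-4)·27 = -756
(ad+bc)·Cov[D, R] = (31.7)·10 = 317
Cov[Q, B] = -37.62 + (-756) + 317 = -476.62.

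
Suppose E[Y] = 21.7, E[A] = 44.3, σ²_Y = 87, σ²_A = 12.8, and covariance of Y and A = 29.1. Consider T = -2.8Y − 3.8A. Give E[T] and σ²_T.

E[T] = (-2.8)·E[Y] + (-3.8)·E[A] = (-2.8)·21.7 + (-3.8)·44.3 = -229.1.
σ²_T = a²·σ²_Y + b²·σ²_A + 2ab·covariance of Y and A with a = -2.8, b = -3.8.
= (-2.8)²·87 + (-3.8)²·12.8 + 2·(-2.8)·(-3.8)·29.1
= 682.08 + 184.832 + 619.248 = 1486.16.

E[T] = -229.1, σ²_T = 1486.16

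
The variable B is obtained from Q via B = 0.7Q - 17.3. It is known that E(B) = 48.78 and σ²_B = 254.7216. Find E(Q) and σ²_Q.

From B = 0.7Q - 17.3: E(B) = a·E(Q) + b, so E(Q) = (E(B) − b)/a = (48.78 − (-17.3))/0.7 = 94.4.
σ²_B = a²·σ²_Q, so σ²_Q = 254.7216/0.7² = 519.84.

E(Q) = 94.4, σ²_Q = 519.84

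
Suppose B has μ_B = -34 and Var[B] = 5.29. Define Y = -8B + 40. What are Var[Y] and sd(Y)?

Var[Y] = 338.56, sd(Y) = 18.4

Y = -8B + 40 is linear with a = -8, b = 40.
Var[Y] = a²·Var[B] = (-8)²·5.29 = 338.56 (the additive constant 40 does not affect variance).
sd(B) = √5.29 = 2.3.
sd(Y) = |a|·sd(B) = |-8|·2.3 = 18.4.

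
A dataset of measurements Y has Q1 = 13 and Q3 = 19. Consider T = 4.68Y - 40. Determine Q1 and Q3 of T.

Q1(T) = 20.84, Q3(T) = 48.92

a = 4.68 > 0: Q1(T) = a·Q1(Y)+b = 20.84, Q3(T) = a·Q3(Y)+b = 48.92.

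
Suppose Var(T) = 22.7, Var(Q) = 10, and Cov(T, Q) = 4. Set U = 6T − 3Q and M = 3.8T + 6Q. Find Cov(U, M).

By bilinearity, Cov(U, M) = ac·Var(T) + bd·Var(Q) + (ad+bc)·Cov(T, Q), with a=6, b=-3, c=3.8, d=6.
ac·Var(T) = 6·3.8·22.7 = 517.56
bd·Var(Q) = (-3)·6·10 = -180
(ad+bc)·Cov(T, Q) = (24.6)·4 = 98.4
Cov(U, M) = 517.56 + (-180) + 98.4 = 435.96.

Cov(U, M) = 435.96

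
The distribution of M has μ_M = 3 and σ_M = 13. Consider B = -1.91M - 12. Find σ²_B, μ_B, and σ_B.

B = -1.91M - 12 is linear with a = -1.91, b = -12.
σ²_M = 13² = 169.
σ²_B = a²·σ²_M = (-1.91)²·169 = 616.5289 (the additive constant -12 does not affect variance).
μ_B = a·μ_M + b = (-1.91)·3 + (-12) = -17.73.
σ_B = |a|·σ_M = |-1.91|·13 = 24.83.

σ²_B = 616.5289, μ_B = -17.73, σ_B = 24.83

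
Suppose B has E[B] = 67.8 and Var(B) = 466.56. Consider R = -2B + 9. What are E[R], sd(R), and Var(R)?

E[R] = -126.6, sd(R) = 43.2, Var(R) = 1866.24

R = -2B + 9 is linear with a = -2, b = 9.
E[R] = a·E[B] + b = (-2)·67.8 + 9 = -126.6.
sd(B) = √466.56 = 21.6.
sd(R) = |a|·sd(B) = |-2|·21.6 = 43.2.
Var(R) = a²·Var(B) = (-2)²·466.56 = 1866.24 (the additive constant 9 does not affect variance).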